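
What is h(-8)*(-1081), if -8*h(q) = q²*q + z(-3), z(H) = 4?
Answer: -137287/2 ≈ -68644.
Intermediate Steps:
h(q) = -½ - q³/8 (h(q) = -(q²*q + 4)/8 = -(q³ + 4)/8 = -(4 + q³)/8 = -½ - q³/8)
h(-8)*(-1081) = (-½ - ⅛*(-8)³)*(-1081) = (-½ - ⅛*(-512))*(-1081) = (-½ + 64)*(-1081) = (127/2)*(-1081) = -137287/2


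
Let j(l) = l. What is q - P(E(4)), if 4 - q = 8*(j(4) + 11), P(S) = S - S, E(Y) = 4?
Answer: -116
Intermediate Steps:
P(S) = 0
q = -116 (q = 4 - 8*(4 + 11) = 4 - 8*15 = 4 - 1*120 = 4 - 120 = -116)
q - P(E(4)) = -116 - 1*0 = -116 + 0 = -116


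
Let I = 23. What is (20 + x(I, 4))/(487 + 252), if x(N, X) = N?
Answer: 43/739 ≈ 0.058187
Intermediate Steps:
(20 + x(I, 4))/(487 + 252) = (20 + 23)/(487 + 252) = 43/739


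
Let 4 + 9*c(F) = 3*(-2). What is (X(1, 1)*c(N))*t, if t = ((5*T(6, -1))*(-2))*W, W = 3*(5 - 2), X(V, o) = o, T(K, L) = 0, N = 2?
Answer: 0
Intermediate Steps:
c(F) = -10/9 (c(F) = -4/9 + (3*(-2))/9 = -4/9 + (⅑)*(-6) = -4/9 - ⅔ = -10/9)
W = 9 (W = 3*3 = 9)
t = 0 (t = ((5*0)*(-2))*9 = (0*(-2))*9 = 0*9 = 0)
(X(1, 1)*c(N))*t = (1*(-10/9))*0 = -10/9*0 = 0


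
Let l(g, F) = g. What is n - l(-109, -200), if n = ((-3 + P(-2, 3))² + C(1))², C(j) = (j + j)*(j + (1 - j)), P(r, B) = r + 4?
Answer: 118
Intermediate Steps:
P(r, B) = 4 + r
C(j) = 2*j (C(j) = (2*j)*1 = 2*j)
n = 9 (n = ((-3 + (4 - 2))² + 2*1)² = ((-3 + 2)² + 2)² = ((-1)² + 2)² = (1 + 2)² = 3² = 9)
n - l(-109, -200) = 9 - 1*(-109) = 9 + 109 = 118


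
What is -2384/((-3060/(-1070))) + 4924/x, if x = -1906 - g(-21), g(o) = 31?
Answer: -247806100/296361 ≈ -836.16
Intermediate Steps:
x = -1937 (x = -1906 - 1*31 = -1906 - 31 = -1937)
-2384/((-3060/(-1070))) + 4924/x = -2384/((-3060/(-1070))) + 4924/(-1937) = -2384/((-3060*(-1/1070))) + 4924*(-1/1937) = -2384/306/107 - 4924/1937 = -2384*107/306 - 4924/1937 = -127544/153 - 4924/1937 = -247806100/296361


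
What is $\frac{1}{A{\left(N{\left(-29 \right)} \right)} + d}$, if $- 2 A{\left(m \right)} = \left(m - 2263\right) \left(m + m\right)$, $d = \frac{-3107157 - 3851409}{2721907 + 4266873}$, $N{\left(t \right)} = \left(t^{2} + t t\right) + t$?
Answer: $\frac{3494390}{3523494789417} \approx 9.9174 \cdot 10^{-7}$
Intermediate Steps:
$N{\left(t \right)} = t + 2 t^{2}$ ($N{\left(t \right)} = \left(t^{2} + t^{2}\right) + t = 2 t^{2} + t = t + 2 t^{2}$)
$d = - \frac{3479283}{3494390}$ ($d = - \frac{6958566}{6988780} = \left(-6958566\right) \frac{1}{6988780} = - \frac{3479283}{3494390} \approx -0.99568$)
$A{\left(m \right)} = - m \left(-2263 + m\right)$ ($A{\left(m \right)} = - \frac{\left(m - 2263\right) \left(m + m\right)}{2} = - \frac{\left(-2263 + m\right) 2 m}{2} = - \frac{2 m \left(-2263 + m\right)}{2} = - m \left(-2263 + m\right)$)
$\frac{1}{A{\left(N{\left(-29 \right)} \right)} + d} = \frac{1}{- 29 \left(1 + 2 \left(-29\right)\right) \left(2263 - - 29 \left(1 + 2 \left(-29\right)\right)\right) - \frac{3479283}{3494390}} = \frac{1}{- 29 \left(1 - 58\right) \left(2263 - - 29 \left(1 - 58\right)\right) - \frac{3479283}{3494390}} = \frac{1}{\left(-29\right) \left(-57\right) \left(2263 - \left(-29\right) \left(-57\right)\right) - \frac{3479283}{3494390}} = \frac{1}{1653 \left(2263 - 1653\right) - \frac{3479283}{3494390}} = \frac{1}{1653 \cdot 610 - \frac{3479283}{3494390}} = \frac{1}{1008330 - \frac{3479283}{3494390}} = \frac{1}{\frac{3523494789417}{3494390}} = \frac{3494390}{3523494789417}$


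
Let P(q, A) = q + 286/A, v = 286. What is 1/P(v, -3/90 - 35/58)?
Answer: -277/45188 ≈ -0.0061299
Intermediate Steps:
1/P(v, -3/90 - 35/58) = 1/(286 + 286/(-3/90 - 35/58)) = 1/(286 + 286/(-3*1/90 - 35*1/58)) = 1/(286 + 286/(-1/30 - 35/58)) = 1/(286 + 286/(-277/435)) = 1/(286 + 286*(-435/277)) = 1/(286 - 124410/277) = 1/(-45188/277) = -277/45188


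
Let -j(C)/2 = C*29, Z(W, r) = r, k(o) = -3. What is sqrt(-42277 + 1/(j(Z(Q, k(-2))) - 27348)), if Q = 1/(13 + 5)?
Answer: I*sqrt(31218447697626)/27174 ≈ 205.61*I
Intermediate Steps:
Q = 1/18 ≈ 0.055556
j(C) = -58*C (j(C) = -2*C*29 = -58*C)
sqrt(-42277 + 1/(j(Z(Q, k(-2))) - 27348)) = sqrt(-42277 + 1/(-58*(-3) - 27348)) = sqrt(-42277 + 1/(174 - 27348)) = sqrt(-42277 + 1/(-27174)) = sqrt(-42277 - 1/27174) = sqrt(-1148835199/27174) = I*sqrt(31218447697626)/27174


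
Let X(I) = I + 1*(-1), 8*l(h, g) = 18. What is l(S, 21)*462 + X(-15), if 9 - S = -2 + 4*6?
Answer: 2047/2 ≈ 1023.5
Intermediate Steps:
S = -13 (S = 9 - (-2 + 4*6) = 9 - (-2 + 24) = 9 - 1*22 = 9 - 22 = -13)
l(h, g) = 9/4 (l(h, g) = (⅛)*18 = 9/4)
X(I) = -1 + I (X(I) = I - 1 = -1 + I)
l(S, 21)*462 + X(-15) = (9/4)*462 + (-1 - 15) = 2079/2 - 16 = 2047/2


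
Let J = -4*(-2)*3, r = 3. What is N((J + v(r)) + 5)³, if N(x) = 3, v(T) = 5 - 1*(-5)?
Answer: 27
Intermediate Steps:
v(T) = 10 (v(T) = 5 + 5 = 10)
J = 24 (J = 8*3 = 24)
N((J + v(r)) + 5)³ = 3³ = 27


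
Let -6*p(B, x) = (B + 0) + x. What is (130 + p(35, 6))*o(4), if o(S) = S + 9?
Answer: 9607/6 ≈ 1601.2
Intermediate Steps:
p(B, x) = -B/6 - x/6 (p(B, x) = -((B + 0) + x)/6 = -(B + x)/6 = -B/6 - x/6)
o(S) = 9 + S
(130 + p(35, 6))*o(4) = (130 + (-⅙*35 - ⅙*6))*(9 + 4) = (130 + (-35/6 - 1))*13 = (130 - 41/6)*13 = (739/6)*13 = 9607/6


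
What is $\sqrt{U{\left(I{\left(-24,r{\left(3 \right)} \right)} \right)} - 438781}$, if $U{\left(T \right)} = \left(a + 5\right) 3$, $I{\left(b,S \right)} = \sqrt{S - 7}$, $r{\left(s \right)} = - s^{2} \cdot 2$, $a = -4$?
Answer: $i \sqrt{438778} \approx 662.4 i$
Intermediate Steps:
$r{\left(s \right)} = - 2 s^{2}$
$I{\left(b,S \right)} = \sqrt{-7 + S}$
$U{\left(T \right)} = 3$ ($U{\left(T \right)} = \left(-4 + 5\right) 3 = 1 \cdot 3 = 3$)
$\sqrt{U{\left(I{\left(-24,r{\left(3 \right)} \right)} \right)} - 438781} = \sqrt{3 - 438781} = \sqrt{-438778} = i \sqrt{438778}$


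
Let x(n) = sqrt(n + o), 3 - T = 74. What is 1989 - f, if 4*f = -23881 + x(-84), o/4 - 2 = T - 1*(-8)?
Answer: 31837/4 - I*sqrt(82)/2 ≈ 7959.3 - 4.5277*I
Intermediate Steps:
T = -71 (T = 3 - 1*74 = 3 - 74 = -71)
o = -244 (o = 8 + 4*(-71 - 1*(-8)) = 8 + 4*(-71 + 8) = 8 + 4*(-63) = 8 - 252 = -244)
x(n) = sqrt(-244 + n) (x(n) = sqrt(n - 244) = sqrt(-244 + n))
f = -23881/4 + I*sqrt(82)/2 (f = (-23881 + sqrt(-244 - 84))/4 = (-23881 + sqrt(-328))/4 = (-23881 + 2*I*sqrt(82))/4 = -23881/4 + I*sqrt(82)/2 ≈ -5970.3 + 4.5277*I)
1989 - f = 1989 - (-23881/4 + I*sqrt(82)/2) = 1989 + (23881/4 - I*sqrt(82)/2) = 31837/4 - I*sqrt(82)/2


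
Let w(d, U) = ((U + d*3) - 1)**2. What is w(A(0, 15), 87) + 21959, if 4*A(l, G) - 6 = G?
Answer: 516993/16 ≈ 32312.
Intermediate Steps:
A(l, G) = 3/2 + G/4
w(d, U) = (-1 + U + 3*d)**2 (w(d, U) = ((U + 3*d) - 1)**2 = (-1 + U + 3*d)**2)
w(A(0, 15), 87) + 21959 = (-1 + 87 + 3*(3/2 + (1/4)*15))**2 + 21959 = (-1 + 87 + 3*(3/2 + 15/4))**2 + 21959 = (-1 + 87 + 3*(21/4))**2 + 21959 = (-1 + 87 + 63/4)**2 + 21959 = (407/4)**2 + 21959 = 165649/16 + 21959 = 516993/16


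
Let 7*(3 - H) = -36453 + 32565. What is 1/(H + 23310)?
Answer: 7/167079 ≈ 4.1896e-5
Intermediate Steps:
H = 3909/7 (H = 3 - (-36453 + 32565)/7 = 3 - ⅐*(-3888) = 3 + 3888/7 = 3909/7 ≈ 558.43)
1/(H + 23310) = 1/(3909/7 + 23310) = 1/(167079/7) = 7/167079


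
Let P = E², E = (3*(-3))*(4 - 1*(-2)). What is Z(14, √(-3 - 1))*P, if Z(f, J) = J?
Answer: 5832*I ≈ 5832.0*I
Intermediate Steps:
E = -54 (E = -9*(4 + 2) = -9*6 = -54)
P = 2916 (P = (-54)² = 2916)
Z(14, √(-3 - 1))*P = √(-3 - 1)*2916 = √(-4)*2916 = (2*I)*2916 = 5832*I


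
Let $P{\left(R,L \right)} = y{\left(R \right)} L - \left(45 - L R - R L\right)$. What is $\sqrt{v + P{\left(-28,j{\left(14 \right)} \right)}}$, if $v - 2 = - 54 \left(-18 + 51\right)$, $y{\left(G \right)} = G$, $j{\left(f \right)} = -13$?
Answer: $i \sqrt{733} \approx 27.074 i$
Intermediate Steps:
$P{\left(R,L \right)} = -45 + 3 L R$ ($P{\left(R,L \right)} = R L - \left(45 - L R - R L\right) = L R + \left(\left(L R + L R\right) - 45\right) = L R + \left(2 L R - 45\right) = L R + \left(-45 + 2 L R\right) = -45 + 3 L R$)
$v = -1780$ ($v = 2 - 54 \left(-18 + 51\right) = 2 - 1782 = -1780$)
$\sqrt{v + P{\left(-28,j{\left(14 \right)} \right)}} = \sqrt{-1780 - \left(45 + 39 \left(-28\right)\right)} = \sqrt{-1780 + \left(-45 + 1092\right)} = \sqrt{-1780 + 1047} = \sqrt{-733} = i \sqrt{733}$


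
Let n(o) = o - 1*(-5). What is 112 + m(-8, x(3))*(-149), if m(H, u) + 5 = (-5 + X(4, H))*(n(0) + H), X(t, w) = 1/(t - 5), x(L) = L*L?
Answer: -1825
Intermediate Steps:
x(L) = L**2
n(o) = 5 + o (n(o) = o + 5 = 5 + o)
X(t, w) = 1/(-5 + t)
m(H, u) = -35 - 6*H (m(H, u) = -5 + (-5 + 1/(-5 + 4))*((5 + 0) + H) = -5 + (-5 + 1/(-1))*(5 + H) = -5 + (-5 - 1)*(5 + H) = -5 - 6*(5 + H) = -5 + (-30 - 6*H) = -35 - 6*H)
112 + m(-8, x(3))*(-149) = 112 + (-35 - 6*(-8))*(-149) = 112 + (-35 + 48)*(-149) = 112 + 13*(-149) = 112 - 1937 = -1825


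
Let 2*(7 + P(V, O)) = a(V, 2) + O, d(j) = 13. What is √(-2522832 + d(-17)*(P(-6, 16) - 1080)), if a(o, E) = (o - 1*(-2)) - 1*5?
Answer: I*√10147670/2 ≈ 1592.8*I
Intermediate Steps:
a(o, E) = -3 + o (a(o, E) = (o + 2) - 5 = (2 + o) - 5 = -3 + o)
P(V, O) = -17/2 + O/2 + V/2 (P(V, O) = -7 + ((-3 + V) + O)/2 = -7 + (-3 + O + V)/2 = -7 + (-3/2 + O/2 + V/2) = -17/2 + O/2 + V/2)
√(-2522832 + d(-17)*(P(-6, 16) - 1080)) = √(-2522832 + 13*((-17/2 + (½)*16 + (½)*(-6)) - 1080)) = √(-2522832 + 13*((-17/2 + 8 - 3) - 1080)) = √(-2522832 + 13*(-7/2 - 1080)) = √(-2522832 + 13*(-2167/2)) = √(-2522832 - 28171/2) = √(-5073835/2) = I*√10147670/2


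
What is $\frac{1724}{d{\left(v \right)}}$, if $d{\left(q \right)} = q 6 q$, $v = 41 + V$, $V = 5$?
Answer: $\frac{431}{3174} \approx 0.13579$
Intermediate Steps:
$v = 46$ ($v = 41 + 5 = 46$)
$d{\left(q \right)} = 6 q^{2}$ ($d{\left(q \right)} = 6 q q = 6 q^{2}$)
$\frac{1724}{d{\left(v \right)}} = \frac{1724}{6 \cdot 46^{2}} = \frac{1724}{6 \cdot 2116} = \frac{1724}{12696} = 1724 \cdot \frac{1}{12696} = \frac{431}{3174}$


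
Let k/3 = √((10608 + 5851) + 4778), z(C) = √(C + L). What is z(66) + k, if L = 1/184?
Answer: 3*√21237 + √558670/92 ≈ 445.31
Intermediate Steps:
L = 1/184 ≈ 0.0054348
z(C) = √(1/184 + C) (z(C) = √(C + 1/184) = √(1/184 + C))
k = 3*√21237 (k = 3*√((10608 + 5851) + 4778) = 3*√(16459 + 4778) = 3*√21237 ≈ 437.19)
z(66) + k = √(46 + 8464*66)/92 + 3*√21237 = √(46 + 558624)/92 + 3*√21237 = √558670/92 + 3*√21237 = 3*√21237 + √558670/92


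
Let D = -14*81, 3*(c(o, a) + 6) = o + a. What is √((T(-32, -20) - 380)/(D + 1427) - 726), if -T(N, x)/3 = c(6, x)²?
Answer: I*√562839522/879 ≈ 26.99*I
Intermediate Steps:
c(o, a) = -6 + a/3 + o/3 (c(o, a) = -6 + (o + a)/3 = -6 + (a + o)/3 = -6 + (a/3 + o/3) = -6 + a/3 + o/3)
T(N, x) = -3*(-4 + x/3)² (T(N, x) = -3*(-6 + x/3 + (⅓)*6)² = -3*(-6 + x/3 + 2)² = -3*(-4 + x/3)²)
D = -1134
√((T(-32, -20) - 380)/(D + 1427) - 726) = √((-(-12 - 20)²/3 - 380)/(-1134 + 1427) - 726) = √((-⅓*(-32)² - 380)/293 - 726) = √((-⅓*1024 - 380)*(1/293) - 726) = √((-1024/3 - 380)*(1/293) - 726) = √(-2164/3*1/293 - 726) = √(-2164/879 - 726) = √(-640318/879) = I*√562839522/879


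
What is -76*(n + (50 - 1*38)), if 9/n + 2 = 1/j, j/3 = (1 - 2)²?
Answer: -2508/5 ≈ -501.60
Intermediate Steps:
j = 3 (j = 3*(1 - 2)² = 3*(-1)² = 3*1 = 3)
n = -27/5 (n = 9/(-2 + 1/3) = 9/(-2 + ⅓) = 9/(-5/3) = 9*(-⅗) = -27/5 ≈ -5.4000)
-76*(n + (50 - 1*38)) = -76*(-27/5 + (50 - 1*38)) = -76*(-27/5 + (50 - 38)) = -76*(-27/5 + 12) = -76*33/5 = -2508/5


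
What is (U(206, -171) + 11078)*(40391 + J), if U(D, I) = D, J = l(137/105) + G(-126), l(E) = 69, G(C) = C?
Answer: 455128856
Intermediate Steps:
J = -57 (J = 69 - 126 = -57)
(U(206, -171) + 11078)*(40391 + J) = (206 + 11078)*(40391 - 57) = 11284*40334 = 455128856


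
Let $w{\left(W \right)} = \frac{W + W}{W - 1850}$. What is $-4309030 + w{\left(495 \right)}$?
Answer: $- \frac{1167747328}{271} \approx -4.309 \cdot 10^{6}$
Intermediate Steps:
$w{\left(W \right)} = \frac{2 W}{-1850 + W}$
$-4309030 + w{\left(495 \right)} = -4309030 + 2 \cdot 495 \frac{1}{-1850 + 495} = -4309030 + 2 \cdot 495 \frac{1}{-1355} = -4309030 + 2 \cdot 495 \left(- \frac{1}{1355}\right) = -4309030 - \frac{198}{271} = - \frac{1167747328}{271}$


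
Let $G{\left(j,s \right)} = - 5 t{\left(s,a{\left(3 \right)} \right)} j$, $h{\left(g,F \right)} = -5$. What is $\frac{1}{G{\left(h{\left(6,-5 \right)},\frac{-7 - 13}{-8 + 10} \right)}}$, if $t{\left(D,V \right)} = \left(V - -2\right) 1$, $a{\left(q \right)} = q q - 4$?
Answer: $\frac{1}{175} \approx 0.0057143$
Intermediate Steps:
$a{\left(q \right)} = -4 + q^{2}$ ($a{\left(q \right)} = q^{2} - 4 = -4 + q^{2}$)
$t{\left(D,V \right)} = 2 + V$ ($t{\left(D,V \right)} = \left(V + 2\right) 1 = \left(2 + V\right) 1 = 2 + V$)
$G{\left(j,s \right)} = - 35 j$ ($G{\left(j,s \right)} = - 5 \left(2 - \left(4 - 3^{2}\right)\right) j = - 5 \left(2 + \left(-4 + 9\right)\right) j = - 5 \left(2 + 5\right) j = \left(-5\right) 7 j = - 35 j$)
$\frac{1}{G{\left(h{\left(6,-5 \right)},\frac{-7 - 13}{-8 + 10} \right)}} = \frac{1}{\left(-35\right) \left(-5\right)} = \frac{1}{175}$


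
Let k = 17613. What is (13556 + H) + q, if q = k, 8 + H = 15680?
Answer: 46841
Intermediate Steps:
H = 15672 (H = -8 + 15680 = 15672)
q = 17613
(13556 + H) + q = (13556 + 15672) + 17613 = 29228 + 17613 = 46841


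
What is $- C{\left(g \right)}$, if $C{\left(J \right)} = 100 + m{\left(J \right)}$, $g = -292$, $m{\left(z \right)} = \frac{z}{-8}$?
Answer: $- \frac{273}{2} \approx -136.5$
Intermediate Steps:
$m{\left(z \right)} = - \frac{z}{8}$ ($m{\left(z \right)} = z \left(- \frac{1}{8}\right) = - \frac{z}{8}$)
$C{\left(J \right)} = 100 - \frac{J}{8}$
$- C{\left(g \right)} = - (100 - - \frac{73}{2}) = - (100 + \frac{73}{2}) = \left(-1\right) \frac{273}{2} = - \frac{273}{2}$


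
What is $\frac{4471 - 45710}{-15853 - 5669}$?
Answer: $\frac{41239}{21522} \approx 1.9161$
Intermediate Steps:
$\frac{4471 - 45710}{-15853 - 5669} = - \frac{41239}{-21522} = \left(-41239\right) \left(- \frac{1}{21522}\right) = \frac{41239}{21522}$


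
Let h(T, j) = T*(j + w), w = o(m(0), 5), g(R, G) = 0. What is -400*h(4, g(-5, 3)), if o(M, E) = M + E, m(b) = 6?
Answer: -17600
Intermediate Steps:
o(M, E) = E + M
w = 11 (w = 5 + 6 = 11)
h(T, j) = T*(11 + j) (h(T, j) = T*(j + 11) = T*(11 + j))
-400*h(4, g(-5, 3)) = -1600*(11 + 0) = -1600*11 = -400*44 = -17600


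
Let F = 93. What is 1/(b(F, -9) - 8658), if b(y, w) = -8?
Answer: -1/8666 ≈ -0.00011539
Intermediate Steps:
1/(b(F, -9) - 8658) = 1/(-8 - 8658) = 1/(-8666) = -1/8666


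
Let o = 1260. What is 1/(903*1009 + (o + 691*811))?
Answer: 1/1472788 ≈ 6.7898e-7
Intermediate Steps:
1/(903*1009 + (o + 691*811)) = 1/(903*1009 + (1260 + 691*811)) = 1/(911127 + (1260 + 560401)) = 1/(911127 + 561661) = 1/1472788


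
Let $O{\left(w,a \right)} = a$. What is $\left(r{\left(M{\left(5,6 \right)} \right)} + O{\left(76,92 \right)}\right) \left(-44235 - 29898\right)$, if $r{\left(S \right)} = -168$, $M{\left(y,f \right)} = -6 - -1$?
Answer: $5634108$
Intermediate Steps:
$M{\left(y,f \right)} = -5$ ($M{\left(y,f \right)} = -6 + 1 = -5$)
$\left(r{\left(M{\left(5,6 \right)} \right)} + O{\left(76,92 \right)}\right) \left(-44235 - 29898\right) = \left(-168 + 92\right) \left(-44235 - 29898\right) = \left(-76\right) \left(-74133\right) = 5634108$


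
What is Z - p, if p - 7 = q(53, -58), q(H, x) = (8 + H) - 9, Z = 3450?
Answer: 3391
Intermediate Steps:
q(H, x) = -1 + H
p = 59 (p = 7 + (-1 + 53) = 7 + 52 = 59)
Z - p = 3450 - 1*59 = 3450 - 59 = 3391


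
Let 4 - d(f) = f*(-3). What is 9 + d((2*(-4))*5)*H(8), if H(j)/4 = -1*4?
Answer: 1865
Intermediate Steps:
d(f) = 4 + 3*f (d(f) = 4 - f*(-3) = 4 - (-3)*f = 4 + 3*f)
H(j) = -16 (H(j) = 4*(-1*4) = 4*(-4) = -16)
9 + d((2*(-4))*5)*H(8) = 9 + (4 + 3*((2*(-4))*5))*(-16) = 9 + (4 + 3*(-8*5))*(-16) = 9 + (4 + 3*(-40))*(-16) = 9 + (4 - 120)*(-16) = 9 - 116*(-16) = 9 + 1856 = 1865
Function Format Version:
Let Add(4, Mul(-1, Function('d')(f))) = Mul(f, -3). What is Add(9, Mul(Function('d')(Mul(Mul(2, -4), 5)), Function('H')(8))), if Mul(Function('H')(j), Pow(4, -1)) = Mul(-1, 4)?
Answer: 1865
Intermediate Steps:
Function('d')(f) = Add(4, Mul(3, f)) (Function('d')(f) = Add(4, Mul(-1, Mul(f, -3))) = Add(4, Mul(-1, Mul(-3, f))) = Add(4, Mul(3, f)))
Function('H')(j) = -16 (Function('H')(j) = Mul(4, Mul(-1, 4)) = Mul(4, -4) = -16)
Add(9, Mul(Function('d')(Mul(Mul(2, -4), 5)), Function('H')(8))) = Add(9, Mul(Add(4, Mul(3, Mul(Mul(2, -4), 5))), -16)) = Add(9, Mul(Add(4, Mul(3, Mul(-8, 5))), -16)) = Add(9, Mul(Add(4, Mul(3, -40)), -16)) = Add(9, Mul(Add(4, -120), -16)) = Add(9, Mul(-116, -16)) = Add(9, 1856) = 1865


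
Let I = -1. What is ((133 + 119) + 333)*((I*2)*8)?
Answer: -9360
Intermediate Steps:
((133 + 119) + 333)*((I*2)*8) = ((133 + 119) + 333)*(-1*2*8) = (252 + 333)*(-2*8) = 585*(-16) = -9360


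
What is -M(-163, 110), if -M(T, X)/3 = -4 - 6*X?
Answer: -1992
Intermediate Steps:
M(T, X) = 12 + 18*X (M(T, X) = -3*(-4 - 6*X) = 12 + 18*X)
-M(-163, 110) = -(12 + 18*110) = -(12 + 1980) = -1*1992 = -1992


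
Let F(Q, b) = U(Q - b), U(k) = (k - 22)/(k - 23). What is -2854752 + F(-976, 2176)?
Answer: -9063834426/3175 ≈ -2.8548e+6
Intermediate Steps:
U(k) = (-22 + k)/(-23 + k)
F(Q, b) = (-22 + Q - b)/(-23 + Q - b) (F(Q, b) = (-22 + (Q - b))/(-23 + (Q - b)) = (-22 + Q - b)/(-23 + Q - b))
-2854752 + F(-976, 2176) = -2854752 + (22 + 2176 - 1*(-976))/(23 + 2176 - 1*(-976)) = -2854752 + (22 + 2176 + 976)/(23 + 2176 + 976) = -2854752 + 3174/3175 = -9063834426/3175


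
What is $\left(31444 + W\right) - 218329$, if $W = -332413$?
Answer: $-519298$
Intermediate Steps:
$\left(31444 + W\right) - 218329 = \left(31444 - 332413\right) - 218329 = -300969 - 218329 = -519298$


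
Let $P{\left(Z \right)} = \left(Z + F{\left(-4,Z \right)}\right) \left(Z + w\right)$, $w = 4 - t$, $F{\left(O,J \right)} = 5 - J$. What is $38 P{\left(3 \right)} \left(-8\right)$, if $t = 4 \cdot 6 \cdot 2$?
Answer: $62320$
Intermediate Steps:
$t = 48$ ($t = 24 \cdot 2 = 48$)
$w = -44$ ($w = 4 - 48 = -44$)
$P{\left(Z \right)} = -220 + 5 Z$ ($P{\left(Z \right)} = \left(Z - \left(-5 + Z\right)\right) \left(Z - 44\right) = 5 \left(-44 + Z\right) = -220 + 5 Z$)
$38 P{\left(3 \right)} \left(-8\right) = 38 \left(-220 + 5 \cdot 3\right) \left(-8\right) = 38 \left(-220 + 15\right) \left(-8\right) = 38 \left(-205\right) \left(-8\right) = \left(-7790\right) \left(-8\right) = 62320$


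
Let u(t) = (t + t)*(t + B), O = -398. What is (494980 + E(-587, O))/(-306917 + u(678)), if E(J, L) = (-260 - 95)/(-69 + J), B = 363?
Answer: 324707235/724669424 ≈ 0.44808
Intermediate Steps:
E(J, L) = -355/(-69 + J)
u(t) = 2*t*(363 + t) (u(t) = (t + t)*(t + 363) = (2*t)*(363 + t) = 2*t*(363 + t))
(494980 + E(-587, O))/(-306917 + u(678)) = (494980 - 355/(-69 - 587))/(-306917 + 2*678*(363 + 678)) = (494980 - 355/(-656))/(-306917 + 2*678*1041) = (494980 - 355*(-1/656))/(-306917 + 1411596) = (494980 + 355/656)/1104679 = (324707235/656)*(1/1104679) = 324707235/724669424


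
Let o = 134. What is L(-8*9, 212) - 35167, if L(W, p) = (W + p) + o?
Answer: -34893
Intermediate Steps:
L(W, p) = 134 + W + p (L(W, p) = (W + p) + 134 = 134 + W + p)
L(-8*9, 212) - 35167 = (134 - 8*9 + 212) - 35167 = (134 - 72 + 212) - 35167 = 274 - 35167 = -34893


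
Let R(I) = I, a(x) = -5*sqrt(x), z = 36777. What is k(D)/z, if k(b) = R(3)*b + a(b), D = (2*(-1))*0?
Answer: 0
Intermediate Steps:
D = 0 (D = -2*0 = 0)
k(b) = -5*sqrt(b) + 3*b (k(b) = 3*b - 5*sqrt(b) = -5*sqrt(b) + 3*b)
k(D)/z = (-5*sqrt(0) + 3*0)/36777 = (-5*0 + 0)*(1/36777) = (0 + 0)*(1/36777) = 0*(1/36777) = 0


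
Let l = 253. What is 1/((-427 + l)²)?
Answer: 1/30276 ≈ 3.3029e-5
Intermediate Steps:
1/((-427 + l)²) = 1/((-427 + 253)²) = 1/((-174)²) = 1/30276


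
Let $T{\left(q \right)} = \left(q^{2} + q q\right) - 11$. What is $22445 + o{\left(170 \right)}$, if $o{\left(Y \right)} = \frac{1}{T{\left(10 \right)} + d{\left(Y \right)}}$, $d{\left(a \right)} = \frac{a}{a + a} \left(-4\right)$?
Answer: $\frac{4197216}{187} \approx 22445.0$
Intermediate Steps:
$T{\left(q \right)} = -11 + 2 q^{2}$ ($T{\left(q \right)} = \left(q^{2} + q^{2}\right) - 11 = 2 q^{2} - 11 = -11 + 2 q^{2}$)
$d{\left(a \right)} = -2$ ($d{\left(a \right)} = \frac{a}{2 a} \left(-4\right) = a \frac{1}{2 a} \left(-4\right) = \frac{1}{2} \left(-4\right) = -2$)
$o{\left(Y \right)} = \frac{1}{187}$ ($o{\left(Y \right)} = \frac{1}{\left(-11 + 2 \cdot 10^{2}\right) - 2} = \frac{1}{\left(-11 + 2 \cdot 100\right) - 2} = \frac{1}{\left(-11 + 200\right) - 2} = \frac{1}{189 - 2} = \frac{1}{187}$)
$22445 + o{\left(170 \right)} = 22445 + \frac{1}{187} = \frac{4197216}{187}$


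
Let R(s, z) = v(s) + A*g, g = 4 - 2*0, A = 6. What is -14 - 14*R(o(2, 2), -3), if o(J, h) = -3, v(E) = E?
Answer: -308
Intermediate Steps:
g = 4 (g = 4 + 0 = 4)
R(s, z) = 24 + s (R(s, z) = s + 6*4 = s + 24 = 24 + s)
-14 - 14*R(o(2, 2), -3) = -14 - 14*(24 - 3) = -14 - 14*21 = -14 - 294 = -308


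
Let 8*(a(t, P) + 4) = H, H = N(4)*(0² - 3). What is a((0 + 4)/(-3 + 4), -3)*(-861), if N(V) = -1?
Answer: 24969/8 ≈ 3121.1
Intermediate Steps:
H = 3 (H = -(0² - 3) = -(0 - 3) = -1*(-3) = 3)
a(t, P) = -29/8 (a(t, P) = -4 + (⅛)*3 = -4 + 3/8 = -29/8)
a((0 + 4)/(-3 + 4), -3)*(-861) = -29/8*(-861) = 24969/8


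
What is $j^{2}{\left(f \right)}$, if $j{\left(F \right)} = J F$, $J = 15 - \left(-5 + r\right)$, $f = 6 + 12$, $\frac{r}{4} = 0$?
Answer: $129600$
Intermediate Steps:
$r = 0$ ($r = 4 \cdot 0 = 0$)
$f = 18$
$J = 20$ ($J = 15 - \left(-5 + 0\right) = 15 - -5 = 15 + 5 = 20$)
$j{\left(F \right)} = 20 F$
$j^{2}{\left(f \right)} = \left(20 \cdot 18\right)^{2} = 360^{2} = 129600$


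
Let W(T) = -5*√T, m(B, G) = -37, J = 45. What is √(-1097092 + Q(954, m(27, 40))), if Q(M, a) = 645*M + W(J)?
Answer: √(-481762 - 15*√5) ≈ 694.12*I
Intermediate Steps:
Q(M, a) = -15*√5 + 645*M (Q(M, a) = 645*M - 15*√5 = -15*√5 + 645*M)
√(-1097092 + Q(954, m(27, 40))) = √(-1097092 + (-15*√5 + 645*954)) = √(-1097092 + (-15*√5 + 615330)) = √(-1097092 + (615330 - 15*√5)) = √(-481762 - 15*√5)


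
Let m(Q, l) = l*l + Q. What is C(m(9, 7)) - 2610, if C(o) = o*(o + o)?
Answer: 4118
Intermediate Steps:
m(Q, l) = Q + l**2 (m(Q, l) = l**2 + Q = Q + l**2)
C(o) = 2*o**2 (C(o) = o*(2*o) = 2*o**2)
C(m(9, 7)) - 2610 = 2*(9 + 7**2)**2 - 2610 = 2*(9 + 49)**2 - 2610 = 2*58**2 - 2610 = 2*3364 - 2610 = 6728 - 2610 = 4118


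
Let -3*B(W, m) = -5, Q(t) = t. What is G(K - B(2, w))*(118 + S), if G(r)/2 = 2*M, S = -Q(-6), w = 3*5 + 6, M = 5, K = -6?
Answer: 2480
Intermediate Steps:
w = 21 (w = 15 + 6 = 21)
B(W, m) = 5/3 (B(W, m) = -⅓*(-5) = 5/3)
S = 6 (S = -1*(-6) = 6)
G(r) = 20 (G(r) = 2*(2*5) = 2*10 = 20)
G(K - B(2, w))*(118 + S) = 20*(118 + 6) = 20*124 = 2480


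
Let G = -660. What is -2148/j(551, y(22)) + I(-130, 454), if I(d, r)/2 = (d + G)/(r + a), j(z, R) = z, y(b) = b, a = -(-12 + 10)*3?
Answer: -92933/12673 ≈ -7.3331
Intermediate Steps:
a = 6 (a = -(-2)*3 = -1*(-6) = 6)
I(d, r) = 2*(-660 + d)/(6 + r) (I(d, r) = 2*((d - 660)/(r + 6)) = 2*((-660 + d)/(6 + r)) = 2*(-660 + d)/(6 + r))
-2148/j(551, y(22)) + I(-130, 454) = -2148/551 + 2*(-660 - 130)/(6 + 454) = -2148*1/551 + 2*(-790)/460 = -2148/551 + 2*(1/460)*(-790) = -2148/551 - 79/23 = -92933/12673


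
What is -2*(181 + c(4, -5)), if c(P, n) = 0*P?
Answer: -362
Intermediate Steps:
c(P, n) = 0
-2*(181 + c(4, -5)) = -2*(181 + 0) = -2*181 = -362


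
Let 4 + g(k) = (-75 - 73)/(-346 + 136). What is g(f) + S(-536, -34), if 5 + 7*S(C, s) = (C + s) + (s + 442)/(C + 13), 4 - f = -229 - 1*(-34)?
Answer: -4697953/54915 ≈ -85.550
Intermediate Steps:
f = 199 (f = 4 - (-229 - 1*(-34)) = 4 - (-229 + 34) = 4 - 1*(-195) = 4 + 195 = 199)
g(k) = -346/105 (g(k) = -4 + (-75 - 73)/(-346 + 136) = -4 - 148/(-210) = -4 - 148*(-1/210) = -4 + 74/105 = -346/105)
S(C, s) = -5/7 + C/7 + s/7 + (442 + s)/(7*(13 + C)) (S(C, s) = -5/7 + ((C + s) + (s + 442)/(C + 13))/7 = -5/7 + ((C + s) + (442 + s)/(13 + C))/7 = -5/7 + (C + s + (442 + s)/(13 + C))/7 = -5/7 + (C/7 + s/7 + (442 + s)/(7*(13 + C))) = -5/7 + C/7 + s/7 + (442 + s)/(7*(13 + C)))
g(f) + S(-536, -34) = -346/105 + (377 + (-536)² + 8*(-536) + 14*(-34) - 536*(-34))/(7*(13 - 536)) = -346/105 + (⅐)*(377 + 287296 - 4288 - 476 + 18224)/(-523) = -346/105 + (⅐)*(-1/523)*301133 = -346/105 - 43019/523 = -4697953/54915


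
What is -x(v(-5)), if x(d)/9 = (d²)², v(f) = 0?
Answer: 0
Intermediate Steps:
x(d) = 9*d⁴ (x(d) = 9*(d²)² = 9*d⁴)
-x(v(-5)) = -9*0⁴ = -9*0 = -1*0 = 0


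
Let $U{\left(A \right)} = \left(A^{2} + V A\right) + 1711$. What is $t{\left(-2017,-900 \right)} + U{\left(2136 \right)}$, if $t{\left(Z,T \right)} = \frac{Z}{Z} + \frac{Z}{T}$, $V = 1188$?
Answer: $\frac{6391600417}{900} \approx 7.1018 \cdot 10^{6}$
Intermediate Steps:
$t{\left(Z,T \right)} = 1 + \frac{Z}{T}$
$U{\left(A \right)} = 1711 + A^{2} + 1188 A$ ($U{\left(A \right)} = \left(A^{2} + 1188 A\right) + 1711 = 1711 + A^{2} + 1188 A$)
$t{\left(-2017,-900 \right)} + U{\left(2136 \right)} = \frac{-900 - 2017}{-900} + \left(1711 + 2136^{2} + 1188 \cdot 2136\right) = \left(- \frac{1}{900}\right) \left(-2917\right) + \left(1711 + 4562496 + 2537568\right) = \frac{2917}{900} + 7101775 = \frac{6391600417}{900}$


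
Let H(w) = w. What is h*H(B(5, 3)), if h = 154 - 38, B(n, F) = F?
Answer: 348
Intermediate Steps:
h = 116
h*H(B(5, 3)) = 116*3 = 348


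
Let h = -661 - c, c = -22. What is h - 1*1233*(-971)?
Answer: 1196604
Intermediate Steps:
h = -639 (h = -661 - 1*(-22) = -661 + 22 = -639)
h - 1*1233*(-971) = -639 - 1*1233*(-971) = -639 - 1233*(-971) = -639 + 1197243 = 1196604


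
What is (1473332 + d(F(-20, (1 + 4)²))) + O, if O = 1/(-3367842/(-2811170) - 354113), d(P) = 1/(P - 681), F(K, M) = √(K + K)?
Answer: 340118156952735024940599/230849636940176384 - 2*I*√10/463801 ≈ 1.4733e+6 - 1.3636e-5*I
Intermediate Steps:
F(K, M) = √2*√K (F(K, M) = √(2*K) = √2*√K)
d(P) = 1/(-681 + P)
O = -1405585/497734237184 (O = 1/(-3367842*(-1/2811170) - 354113) = 1/(1683921/1405585 - 354113) = 1/(-497734237184/1405585) = -1405585/497734237184 ≈ -2.8240e-6)
(1473332 + d(F(-20, (1 + 4)²))) + O = (1473332 + 1/(-681 + √2*√(-20))) - 1405585/497734237184 = (1473332 + 1/(-681 + √2*(2*I*√5))) - 1405585/497734237184 = (1473332 + 1/(-681 + 2*I*√10)) - 1405585/497734237184 = 733327779137371503/497734237184 + 1/(-681 + 2*I*√10)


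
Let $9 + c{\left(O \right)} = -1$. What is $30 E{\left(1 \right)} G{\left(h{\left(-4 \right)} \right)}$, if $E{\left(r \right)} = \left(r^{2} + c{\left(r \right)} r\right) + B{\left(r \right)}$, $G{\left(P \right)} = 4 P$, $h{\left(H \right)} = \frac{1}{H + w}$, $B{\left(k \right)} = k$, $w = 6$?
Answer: $-480$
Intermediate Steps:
$c{\left(O \right)} = -10$ ($c{\left(O \right)} = -9 - 1 = -10$)
$h{\left(H \right)} = \frac{1}{6 + H}$ ($h{\left(H \right)} = \frac{1}{H + 6} = \frac{1}{6 + H}$)
$E{\left(r \right)} = r^{2} - 9 r$ ($E{\left(r \right)} = \left(r^{2} - 10 r\right) + r = r^{2} - 9 r$)
$30 E{\left(1 \right)} G{\left(h{\left(-4 \right)} \right)} = 30 \cdot 1 \left(-9 + 1\right) \frac{4}{6 - 4} = 30 \cdot 1 \left(-8\right) \frac{4}{2} = 30 \left(-8\right) 4 \cdot \frac{1}{2} = \left(-240\right) 2 = -480$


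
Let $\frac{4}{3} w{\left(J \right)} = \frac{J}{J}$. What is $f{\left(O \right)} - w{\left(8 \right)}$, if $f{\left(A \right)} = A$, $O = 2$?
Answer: $\frac{5}{4} \approx 1.25$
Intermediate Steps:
$w{\left(J \right)} = \frac{3}{4}$ ($w{\left(J \right)} = \frac{3 \frac{J}{J}}{4} = \frac{3}{4} \cdot 1 = \frac{3}{4}$)
$f{\left(O \right)} - w{\left(8 \right)} = 2 - \frac{3}{4} = \frac{5}{4}$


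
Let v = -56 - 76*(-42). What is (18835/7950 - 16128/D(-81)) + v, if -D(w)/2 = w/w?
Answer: 17811767/1590 ≈ 11202.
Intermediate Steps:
D(w) = -2 (D(w) = -2*w/w = -2*1 = -2)
v = 3136 (v = -56 + 3192 = 3136)
(18835/7950 - 16128/D(-81)) + v = (18835/7950 - 16128/(-2)) + 3136 = (18835*(1/7950) - 16128*(-½)) + 3136 = (3767/1590 + 8064) + 3136 = 12825527/1590 + 3136 = 17811767/1590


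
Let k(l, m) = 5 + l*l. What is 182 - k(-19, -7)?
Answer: -184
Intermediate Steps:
k(l, m) = 5 + l²
182 - k(-19, -7) = 182 - (5 + (-19)²) = 182 - (5 + 361) = 182 - 1*366 = 182 - 366 = -184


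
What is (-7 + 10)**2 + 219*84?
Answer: 18405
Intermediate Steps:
(-7 + 10)**2 + 219*84 = 3**2 + 18396 = 9 + 18396 = 18405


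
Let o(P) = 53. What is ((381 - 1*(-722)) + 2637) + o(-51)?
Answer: 3793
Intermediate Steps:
((381 - 1*(-722)) + 2637) + o(-51) = ((381 - 1*(-722)) + 2637) + 53 = ((381 + 722) + 2637) + 53 = (1103 + 2637) + 53 = 3740 + 53 = 3793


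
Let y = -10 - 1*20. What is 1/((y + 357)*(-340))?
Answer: -1/111180 ≈ -8.9944e-6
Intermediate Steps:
y = -30 (y = -10 - 20 = -30)
1/((y + 357)*(-340)) = 1/((-30 + 357)*(-340)) = -1/340/327 = (1/327)*(-1/340) = -1/111180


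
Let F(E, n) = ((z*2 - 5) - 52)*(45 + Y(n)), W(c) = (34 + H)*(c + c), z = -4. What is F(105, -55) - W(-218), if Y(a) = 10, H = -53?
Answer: -11859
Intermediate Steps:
W(c) = -38*c (W(c) = (34 - 53)*(c + c) = -38*c)
F(E, n) = -3575 (F(E, n) = ((-4*2 - 5) - 52)*(45 + 10) = ((-8 - 5) - 52)*55 = (-13 - 52)*55 = -65*55 = -3575)
F(105, -55) - W(-218) = -3575 - (-38)*(-218) = -3575 - 1*8284 = -3575 - 8284 = -11859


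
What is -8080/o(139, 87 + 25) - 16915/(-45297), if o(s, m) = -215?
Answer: 73927297/1947771 ≈ 37.955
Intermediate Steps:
-8080/o(139, 87 + 25) - 16915/(-45297) = -8080/(-215) - 16915/(-45297) = -8080*(-1/215) - 16915*(-1/45297) = 1616/43 + 16915/45297 = 73927297/1947771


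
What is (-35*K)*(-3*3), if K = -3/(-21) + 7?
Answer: 2250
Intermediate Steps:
K = 50/7 (K = -3*(-1/21) + 7 = ⅐ + 7 = 50/7 ≈ 7.1429)
(-35*K)*(-3*3) = (-35*50/7)*(-3*3) = -250*(-9) = 2250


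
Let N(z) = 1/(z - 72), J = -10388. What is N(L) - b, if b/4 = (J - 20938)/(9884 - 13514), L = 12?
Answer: -250729/7260 ≈ -34.536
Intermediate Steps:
b = 20884/605 (b = 4*((-10388 - 20938)/(9884 - 13514)) = 4*(-31326/(-3630)) = 4*(-31326*(-1/3630)) = 4*(5221/605) = 20884/605 ≈ 34.519)
N(z) = 1/(-72 + z)
N(L) - b = 1/(-72 + 12) - 1*20884/605 = 1/(-60) - 20884/605 = -1/60 - 20884/605 = -250729/7260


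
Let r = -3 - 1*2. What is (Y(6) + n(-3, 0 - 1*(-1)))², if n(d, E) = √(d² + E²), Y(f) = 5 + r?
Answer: 10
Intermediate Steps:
r = -5 (r = -3 - 2 = -5)
Y(f) = 0 (Y(f) = 5 - 5 = 0)
n(d, E) = √(E² + d²)
(Y(6) + n(-3, 0 - 1*(-1)))² = (0 + √((0 - 1*(-1))² + (-3)²))² = (0 + √((0 + 1)² + 9))² = (0 + √(1² + 9))² = (0 + √(1 + 9))² = (0 + √10)² = (√10)² = 10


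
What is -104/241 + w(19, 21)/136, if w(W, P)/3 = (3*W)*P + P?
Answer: 433235/16388 ≈ 26.436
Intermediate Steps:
w(W, P) = 3*P + 9*P*W (w(W, P) = 3*((3*W)*P + P) = 3*(3*P*W + P) = 3*(P + 3*P*W) = 3*P + 9*P*W)
-104/241 + w(19, 21)/136 = -104/241 + (3*21*(1 + 3*19))/136 = -104*1/241 + (3*21*(1 + 57))*(1/136) = -104/241 + (3*21*58)*(1/136) = -104/241 + 3654*(1/136) = -104/241 + 1827/68 = 433235/16388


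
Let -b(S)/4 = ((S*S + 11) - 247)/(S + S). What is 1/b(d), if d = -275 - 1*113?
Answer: 97/75154 ≈ 0.0012907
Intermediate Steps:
d = -388 (d = -275 - 113 = -388)
b(S) = -2*(-236 + S**2)/S (b(S) = -4*((S*S + 11) - 247)/(S + S) = -4*((S**2 + 11) - 247)/(2*S) = -4*((11 + S**2) - 247)*1/(2*S) = -4*(-236 + S**2)*1/(2*S) = -2*(-236 + S**2)/S)
1/b(d) = 1/(-2*(-388) + 472/(-388)) = 1/(776 + 472*(-1/388)) = 1/(776 - 118/97) = 1/(75154/97) = 97/75154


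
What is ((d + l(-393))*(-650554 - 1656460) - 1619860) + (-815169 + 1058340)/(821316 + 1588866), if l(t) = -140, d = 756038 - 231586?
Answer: -323927588910742925/267798 ≈ -1.2096e+12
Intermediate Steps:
d = 524452
((d + l(-393))*(-650554 - 1656460) - 1619860) + (-815169 + 1058340)/(821316 + 1588866) = ((524452 - 140)*(-650554 - 1656460) - 1619860) + (-815169 + 1058340)/(821316 + 1588866) = (524312*(-2307014) - 1619860) + 243171/2410182 = (-1209595124368 - 1619860) + 243171*(1/2410182) = -1209596744228 + 27019/267798 = -323927588910742925/267798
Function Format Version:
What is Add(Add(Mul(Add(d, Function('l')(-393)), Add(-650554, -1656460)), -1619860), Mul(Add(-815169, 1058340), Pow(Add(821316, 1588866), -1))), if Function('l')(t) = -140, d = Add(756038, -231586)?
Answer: Rational(-323927588910742925, 267798) ≈ -1.2096e+12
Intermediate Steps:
d = 524452
Add(Add(Mul(Add(d, Function('l')(-393)), Add(-650554, -1656460)), -1619860), Mul(Add(-815169, 1058340), Pow(Add(821316, 1588866), -1))) = Add(Add(Mul(Add(524452, -140), Add(-650554, -1656460)), -1619860), Mul(Add(-815169, 1058340), Pow(Add(821316, 1588866), -1))) = Add(Add(Mul(524312, -2307014), -1619860), Mul(243171, Pow(2410182, -1))) = Add(Add(-1209595124368, -1619860), Mul(243171, Rational(1, 2410182))) = Add(-1209596744228, Rational(27019, 267798)) = Rational(-323927588910742925, 267798)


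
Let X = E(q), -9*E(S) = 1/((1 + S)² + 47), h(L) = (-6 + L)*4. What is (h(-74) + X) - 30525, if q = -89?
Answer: -2162820556/70119 ≈ -30845.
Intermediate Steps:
h(L) = -24 + 4*L
E(S) = -1/(9*(47 + (1 + S)²)) (E(S) = -1/(9*((1 + S)² + 47)) = -1/(9*(47 + (1 + S)²)))
X = -1/70119 (X = -1/(423 + 9*(1 - 89)²) = -1/(423 + 9*(-88)²) = -1/(423 + 9*7744) = -1/(423 + 69696) = -1/70119 ≈ -1.4261e-5)
(h(-74) + X) - 30525 = ((-24 + 4*(-74)) - 1/70119) - 30525 = ((-24 - 296) - 1/70119) - 30525 = (-320 - 1/70119) - 30525 = -22438081/70119 - 30525 = -2162820556/70119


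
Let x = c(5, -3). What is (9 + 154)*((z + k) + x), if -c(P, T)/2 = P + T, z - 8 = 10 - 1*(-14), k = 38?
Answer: 10758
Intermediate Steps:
z = 32 (z = 8 + (10 - 1*(-14)) = 8 + (10 + 14) = 8 + 24 = 32)
c(P, T) = -2*P - 2*T (c(P, T) = -2*(P + T) = -2*P - 2*T)
x = -4 (x = -2*5 - 2*(-3) = -10 + 6 = -4)
(9 + 154)*((z + k) + x) = (9 + 154)*((32 + 38) - 4) = 163*(70 - 4) = 163*66 = 10758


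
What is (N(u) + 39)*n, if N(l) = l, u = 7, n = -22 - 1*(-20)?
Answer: -92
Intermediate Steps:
n = -2 (n = -22 + 20 = -2)
(N(u) + 39)*n = (7 + 39)*(-2) = 46*(-2) = -92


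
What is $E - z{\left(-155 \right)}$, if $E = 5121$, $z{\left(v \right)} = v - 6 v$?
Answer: $4346$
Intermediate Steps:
$z{\left(v \right)} = - 5 v$
$E - z{\left(-155 \right)} = 5121 - \left(-5\right) \left(-155\right) = 5121 - 775 = 4346$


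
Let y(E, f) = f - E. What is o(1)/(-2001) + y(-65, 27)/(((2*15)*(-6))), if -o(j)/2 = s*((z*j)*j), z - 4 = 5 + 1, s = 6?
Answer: -13541/30015 ≈ -0.45114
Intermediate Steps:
z = 10 (z = 4 + (5 + 1) = 4 + 6 = 10)
o(j) = -120*j**2 (o(j) = -12*(10*j)*j = -12*10*j**2 = -120*j**2)
o(1)/(-2001) + y(-65, 27)/(((2*15)*(-6))) = -120*1**2/(-2001) + (27 - 1*(-65))/(((2*15)*(-6))) = -120*1*(-1/2001) + (27 + 65)/((30*(-6))) = -120*(-1/2001) + 92/(-180) = 40/667 + 92*(-1/180) = 40/667 - 23/45 = -13541/30015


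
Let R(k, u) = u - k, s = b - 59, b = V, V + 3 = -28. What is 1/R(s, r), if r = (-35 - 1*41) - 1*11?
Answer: 1/3 ≈ 0.33333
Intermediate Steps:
V = -31 (V = -3 - 28 = -31)
b = -31
r = -87 (r = (-35 - 41) - 11 = -76 - 11 = -87)
s = -90 (s = -31 - 59 = -90)
1/R(s, r) = 1/(-87 - 1*(-90)) = 1/(-87 + 90) = 1/3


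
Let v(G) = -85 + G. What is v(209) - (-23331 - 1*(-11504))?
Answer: 11951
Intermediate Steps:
v(209) - (-23331 - 1*(-11504)) = (-85 + 209) - (-23331 - 1*(-11504)) = 124 - (-23331 + 11504) = 124 - 1*(-11827) = 124 + 11827 = 11951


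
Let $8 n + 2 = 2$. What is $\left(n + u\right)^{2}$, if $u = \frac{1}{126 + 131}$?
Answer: $\frac{1}{66049} \approx 1.514 \cdot 10^{-5}$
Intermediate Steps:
$n = 0$ ($n = - \frac{1}{4} + \frac{1}{8} \cdot 2 = - \frac{1}{4} + \frac{1}{4} = 0$)
$u = \frac{1}{257} \approx 0.0038911$
$\left(n + u\right)^{2} = \left(0 + \frac{1}{257}\right)^{2} = \left(\frac{1}{257}\right)^{2} = \frac{1}{66049}$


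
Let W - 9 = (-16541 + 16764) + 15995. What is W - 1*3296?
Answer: 12931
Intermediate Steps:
W = 16227 (W = 9 + ((-16541 + 16764) + 15995) = 9 + (223 + 15995) = 9 + 16218 = 16227)
W - 1*3296 = 16227 - 1*3296 = 16227 - 3296 = 12931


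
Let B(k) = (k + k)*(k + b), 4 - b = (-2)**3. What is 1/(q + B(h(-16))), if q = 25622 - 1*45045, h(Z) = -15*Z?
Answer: 1/101537 ≈ 9.8486e-6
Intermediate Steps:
b = 12 (b = 4 - 1*(-2)**3 = 4 - 1*(-8) = 4 + 8 = 12)
B(k) = 2*k*(12 + k) (B(k) = (k + k)*(k + 12) = (2*k)*(12 + k) = 2*k*(12 + k))
q = -19423 (q = 25622 - 45045 = -19423)
1/(q + B(h(-16))) = 1/(-19423 + 2*(-15*(-16))*(12 - 15*(-16))) = 1/(-19423 + 2*240*(12 + 240)) = 1/(-19423 + 2*240*252) = 1/(-19423 + 120960) = 1/101537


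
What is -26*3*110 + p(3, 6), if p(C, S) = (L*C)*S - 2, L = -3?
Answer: -8636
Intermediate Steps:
p(C, S) = -2 - 3*C*S (p(C, S) = (-3*C)*S - 2 = -3*C*S - 2 = -2 - 3*C*S)
-26*3*110 + p(3, 6) = -26*3*110 + (-2 - 3*3*6) = -78*110 + (-2 - 54) = -8580 - 56 = -8636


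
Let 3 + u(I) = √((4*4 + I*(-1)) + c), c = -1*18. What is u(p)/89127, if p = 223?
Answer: -1/29709 + 5*I/29709 ≈ -3.366e-5 + 0.0001683*I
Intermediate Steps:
c = -18
u(I) = -3 + √(-2 - I) (u(I) = -3 + √((4*4 + I*(-1)) - 18) = -3 + √((16 - I) - 18) = -3 + √(-2 - I))
u(p)/89127 = (-3 + √(-2 - 1*223))/89127 = (-3 + √(-2 - 223))*(1/89127) = (-3 + √(-225))*(1/89127) = (-3 + 15*I)*(1/89127) = -1/29709 + 5*I/29709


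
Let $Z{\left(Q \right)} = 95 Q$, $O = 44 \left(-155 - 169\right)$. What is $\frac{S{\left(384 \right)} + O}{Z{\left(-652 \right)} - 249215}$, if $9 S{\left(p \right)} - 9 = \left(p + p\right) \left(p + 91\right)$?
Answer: $- \frac{15767}{186693} \approx -0.084454$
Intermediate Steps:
$O = -14256$ ($O = 44 \left(-324\right) = -14256$)
$S{\left(p \right)} = 1 + \frac{2 p \left(91 + p\right)}{9}$ ($S{\left(p \right)} = 1 + \frac{\left(p + p\right) \left(p + 91\right)}{9} = 1 + \frac{2 p \left(91 + p\right)}{9}$)
$\frac{S{\left(384 \right)} + O}{Z{\left(-652 \right)} - 249215} = \frac{\left(1 + \frac{2 \cdot 384^{2}}{9} + \frac{182}{9} \cdot 384\right) - 14256}{95 \left(-652\right) - 249215} = \frac{\left(1 + \frac{2}{9} \cdot 147456 + \frac{23296}{3}\right) - 14256}{-61940 - 249215} = \frac{\left(1 + 32768 + \frac{23296}{3}\right) - 14256}{-311155} = \left(\frac{121603}{3} - 14256\right) \left(- \frac{1}{311155}\right) = \frac{78835}{3} \left(- \frac{1}{311155}\right) = - \frac{15767}{186693}$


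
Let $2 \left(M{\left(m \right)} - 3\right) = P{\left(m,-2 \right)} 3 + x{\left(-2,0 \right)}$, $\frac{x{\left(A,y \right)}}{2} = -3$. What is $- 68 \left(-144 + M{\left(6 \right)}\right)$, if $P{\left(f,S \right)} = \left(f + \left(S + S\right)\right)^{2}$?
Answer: $9384$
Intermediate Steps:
$x{\left(A,y \right)} = -6$ ($x{\left(A,y \right)} = 2 \left(-3\right) = -6$)
$P{\left(f,S \right)} = \left(f + 2 S\right)^{2}$
$M{\left(m \right)} = \frac{3 \left(-4 + m\right)^{2}}{2}$ ($M{\left(m \right)} = 3 + \frac{\left(m + 2 \left(-2\right)\right)^{2} \cdot 3 - 6}{2} = 3 + \frac{\left(m - 4\right)^{2} \cdot 3 - 6}{2} = 3 + \frac{\left(-4 + m\right)^{2} \cdot 3 - 6}{2} = 3 + \frac{3 \left(-4 + m\right)^{2} - 6}{2} = 3 + \frac{-6 + 3 \left(-4 + m\right)^{2}}{2} = 3 + \left(-3 + \frac{3 \left(-4 + m\right)^{2}}{2}\right) = \frac{3 \left(-4 + m\right)^{2}}{2}$)
$- 68 \left(-144 + M{\left(6 \right)}\right) = - 68 \left(-144 + \frac{3 \left(-4 + 6\right)^{2}}{2}\right) = - 68 \left(-144 + \frac{3 \cdot 2^{2}}{2}\right) = - 68 \left(-144 + \frac{3}{2} \cdot 4\right) = - 68 \left(-144 + 6\right) = \left(-68\right) \left(-138\right) = 9384$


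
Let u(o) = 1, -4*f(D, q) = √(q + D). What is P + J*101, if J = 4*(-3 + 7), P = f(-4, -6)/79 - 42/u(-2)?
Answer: 1574 - I*√10/316 ≈ 1574.0 - 0.010007*I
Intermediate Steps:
f(D, q) = -√(D + q)/4 (f(D, q) = -√(q + D)/4 = -√(D + q)/4)
P = -42 - I*√10/316 (P = -√(-4 - 6)/4/79 - 42/1 = -I*√10/4*(1/79) - 42*1 = -I*√10/4*(1/79) - 42 = -I*√10/316 - 42 = -42 - I*√10/316 ≈ -42.0 - 0.010007*I)
J = 16 (J = 4*4 = 16)
P + J*101 = (-42 - I*√10/316) + 16*101 = (-42 - I*√10/316) + 1616 = 1574 - I*√10/316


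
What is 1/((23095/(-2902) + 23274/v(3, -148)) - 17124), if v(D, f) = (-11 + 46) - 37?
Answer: -2902/83487517 ≈ -3.4760e-5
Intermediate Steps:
v(D, f) = -2 (v(D, f) = 35 - 37 = -2)
1/((23095/(-2902) + 23274/v(3, -148)) - 17124) = 1/((23095/(-2902) + 23274/(-2)) - 17124) = 1/((23095*(-1/2902) + 23274*(-1/2)) - 17124) = 1/((-23095/2902 - 11637) - 17124) = 1/(-33793669/2902 - 17124) = 1/(-83487517/2902) = -2902/83487517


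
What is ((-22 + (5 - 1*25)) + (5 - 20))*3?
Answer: -171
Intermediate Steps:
((-22 + (5 - 1*25)) + (5 - 20))*3 = ((-22 + (5 - 25)) - 15)*3 = ((-22 - 20) - 15)*3 = (-42 - 15)*3 = -57*3 = -171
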